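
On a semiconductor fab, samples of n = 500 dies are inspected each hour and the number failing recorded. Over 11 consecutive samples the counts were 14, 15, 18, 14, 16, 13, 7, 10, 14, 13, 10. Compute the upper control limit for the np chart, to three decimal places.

p̄ = Σdᵢ / (k·n) = 144 / (11 × 500) = 0.02618
UCL = np̄ + 3·√(np̄(1−p̄)) = 13.0909 + 3 × √(13.0909×0.97382) = 13.0909 + 3 × 3.5705 = 23.8023

23.802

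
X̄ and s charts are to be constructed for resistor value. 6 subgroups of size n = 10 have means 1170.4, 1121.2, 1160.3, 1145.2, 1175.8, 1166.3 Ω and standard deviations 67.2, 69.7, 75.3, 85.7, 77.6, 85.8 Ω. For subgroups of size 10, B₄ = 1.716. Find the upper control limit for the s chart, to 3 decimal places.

s̄ = (67.2 + 69.7 + 75.3 + 85.7 + 77.6 + 85.8) / 6 = 76.8833
UCL_s = B₄·s̄ = 1.716 × 76.8833 = 131.9318

131.932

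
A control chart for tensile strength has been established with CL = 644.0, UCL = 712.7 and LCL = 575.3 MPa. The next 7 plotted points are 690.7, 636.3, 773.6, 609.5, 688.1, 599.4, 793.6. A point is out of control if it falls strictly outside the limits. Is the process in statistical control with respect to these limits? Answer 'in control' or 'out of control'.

out of control

Compare each point to [575.3, 712.7]: sample 3 = 773.6 > UCL; sample 7 = 793.6 > UCL.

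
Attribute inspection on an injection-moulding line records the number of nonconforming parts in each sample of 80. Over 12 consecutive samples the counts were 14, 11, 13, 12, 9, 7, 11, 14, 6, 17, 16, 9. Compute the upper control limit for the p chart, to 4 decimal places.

0.2628

p̄ = Σdᵢ / (k·n) = 139 / (12 × 80) = 0.14479
UCL = p̄ + 3·√(p̄(1−p̄)/n) = 0.14479 + 3 × √(0.14479×0.85521/80) = 0.14479 + 3 × 0.03934 = 0.26282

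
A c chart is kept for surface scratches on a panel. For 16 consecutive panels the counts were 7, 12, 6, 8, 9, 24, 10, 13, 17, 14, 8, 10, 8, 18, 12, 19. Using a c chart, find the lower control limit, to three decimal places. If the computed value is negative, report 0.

1.714

c̄ = (7 + 12 + 6 + 8 + 9 + 24 + 10 + 13 + 17 + 14 + 8 + 10 + 8 + 18 + 12 + 19) / 16 = 195 / 16 = 12.1875
LCL = c̄ − 3√c̄ = 12.1875 − 3 × 3.4911 = 1.7143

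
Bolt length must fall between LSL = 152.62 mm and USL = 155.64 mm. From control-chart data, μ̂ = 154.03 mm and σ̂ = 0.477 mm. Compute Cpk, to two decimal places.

0.99

Cpu = (USL − μ̂) / (3σ̂) = (155.64 − 154.03) / (3 × 0.477) = 1.1251; Cpl = (μ̂ − LSL) / (3σ̂) = (154.03 − 152.62) / (3 × 0.477) = 0.9853; Cpk = min(Cpu, Cpl) = 0.9853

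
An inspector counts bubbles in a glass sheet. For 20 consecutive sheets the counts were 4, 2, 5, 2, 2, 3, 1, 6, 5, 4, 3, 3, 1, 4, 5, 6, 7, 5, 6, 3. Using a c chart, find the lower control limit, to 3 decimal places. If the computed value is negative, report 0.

c̄ = (4 + 2 + 5 + 2 + 2 + 3 + 1 + 6 + 5 + 4 + 3 + 3 + 1 + 4 + 5 + 6 + 7 + 5 + 6 + 3) / 20 = 77 / 20 = 3.8500
LCL = c̄ − 3√c̄ = 3.8500 − 3 × 1.9621 = -2.0364 → 0 (cannot be negative)

0.000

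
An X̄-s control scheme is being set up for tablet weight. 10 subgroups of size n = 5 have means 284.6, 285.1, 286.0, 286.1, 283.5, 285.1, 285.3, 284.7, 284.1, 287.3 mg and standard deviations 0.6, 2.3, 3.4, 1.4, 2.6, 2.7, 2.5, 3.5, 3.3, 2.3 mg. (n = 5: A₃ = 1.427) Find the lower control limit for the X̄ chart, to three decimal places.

281.670

X̄̄ = (284.6 + 285.1 + 286.0 + 286.1 + 283.5 + 285.1 + 285.3 + 284.7 + 284.1 + 287.3) / 10 = 285.1800
s̄ = (0.6 + 2.3 + 3.4 + 1.4 + 2.6 + 2.7 + 2.5 + 3.5 + 3.3 + 2.3) / 10 = 2.4600
LCL = X̄̄ − A₃·s̄ = 285.1800 − 1.427 × 2.4600 = 281.6696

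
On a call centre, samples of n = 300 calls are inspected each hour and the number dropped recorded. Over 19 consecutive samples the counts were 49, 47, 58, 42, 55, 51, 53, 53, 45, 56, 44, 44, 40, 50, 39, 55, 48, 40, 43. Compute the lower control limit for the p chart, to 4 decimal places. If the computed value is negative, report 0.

0.0965

p̄ = Σdᵢ / (k·n) = 912 / (19 × 300) = 0.16000
LCL = p̄ − 3·√(p̄(1−p̄)/n) = 0.16000 − 3 × 0.02117 = 0.09650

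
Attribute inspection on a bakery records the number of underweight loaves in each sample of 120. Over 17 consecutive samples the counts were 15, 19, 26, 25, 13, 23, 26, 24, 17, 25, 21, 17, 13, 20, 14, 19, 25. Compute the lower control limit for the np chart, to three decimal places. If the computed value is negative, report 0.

7.841

p̄ = Σdᵢ / (k·n) = 342 / (17 × 120) = 0.16765
LCL = np̄ − 3·√(np̄(1−p̄)) = 20.1176 − 3 × 4.0921 = 7.8415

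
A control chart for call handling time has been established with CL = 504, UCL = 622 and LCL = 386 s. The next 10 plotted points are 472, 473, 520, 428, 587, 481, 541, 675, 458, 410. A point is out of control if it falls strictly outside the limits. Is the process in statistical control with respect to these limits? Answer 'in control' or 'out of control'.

Compare each point to [386, 622]: sample 8 = 675 > UCL.

out of control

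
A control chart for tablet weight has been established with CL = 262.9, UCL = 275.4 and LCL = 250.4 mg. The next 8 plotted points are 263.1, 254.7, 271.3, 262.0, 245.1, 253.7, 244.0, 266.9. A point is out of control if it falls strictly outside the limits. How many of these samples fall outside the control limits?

2

Compare each point to [250.4, 275.4]: sample 5 = 245.1 < LCL; sample 7 = 244.0 < LCL.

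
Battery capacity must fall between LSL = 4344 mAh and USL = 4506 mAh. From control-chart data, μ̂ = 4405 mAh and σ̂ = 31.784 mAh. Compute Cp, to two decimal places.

Cp = (USL − LSL) / (6σ̂) = (4506 − 4344) / (6 × 31.784) = 162.0000 / 190.7040 = 0.8495

0.85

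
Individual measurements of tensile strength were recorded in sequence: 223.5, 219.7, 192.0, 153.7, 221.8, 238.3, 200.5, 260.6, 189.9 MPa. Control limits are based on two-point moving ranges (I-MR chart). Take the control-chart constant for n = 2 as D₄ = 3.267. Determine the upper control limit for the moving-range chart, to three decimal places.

131.905

Moving ranges: 3.8, 27.7, 38.3, 68.1, 16.5, 37.8, 60.1, 70.7; M̄R̄ = 323.0000 / 8 = 40.3750
UCL_MR = D₄·M̄R̄ = 3.267 × 40.3750 = 131.9051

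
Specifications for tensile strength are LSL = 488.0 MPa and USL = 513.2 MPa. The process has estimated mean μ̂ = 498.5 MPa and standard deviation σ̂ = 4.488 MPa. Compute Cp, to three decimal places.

0.936

Cp = (USL − LSL) / (6σ̂) = (513.2 − 488.0) / (6 × 4.488) = 25.2000 / 26.9280 = 0.9358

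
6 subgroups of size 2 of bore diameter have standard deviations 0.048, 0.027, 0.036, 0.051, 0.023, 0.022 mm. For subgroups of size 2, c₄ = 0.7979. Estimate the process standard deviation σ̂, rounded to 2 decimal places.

0.04

s̄ = (0.048 + 0.027 + 0.036 + 0.051 + 0.023 + 0.022) / 6 = 0.0345
σ̂ = s̄ / c₄ = 0.0345 / 0.7979 = 0.0432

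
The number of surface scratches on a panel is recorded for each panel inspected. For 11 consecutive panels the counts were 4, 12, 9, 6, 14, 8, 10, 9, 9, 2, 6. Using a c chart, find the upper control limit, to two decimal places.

16.62

c̄ = (4 + 12 + 9 + 6 + 14 + 8 + 10 + 9 + 9 + 2 + 6) / 11 = 89 / 11 = 8.0909
UCL = c̄ + 3√c̄ = 8.0909 + 3 × √8.0909 = 8.0909 + 3 × 2.8445 = 16.6243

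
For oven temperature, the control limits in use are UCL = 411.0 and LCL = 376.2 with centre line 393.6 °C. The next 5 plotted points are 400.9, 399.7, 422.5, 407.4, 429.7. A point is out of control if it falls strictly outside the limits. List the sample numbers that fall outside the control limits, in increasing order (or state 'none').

Compare each point to [376.2, 411.0]: sample 3 = 422.5 > UCL; sample 5 = 429.7 > UCL.

3, 5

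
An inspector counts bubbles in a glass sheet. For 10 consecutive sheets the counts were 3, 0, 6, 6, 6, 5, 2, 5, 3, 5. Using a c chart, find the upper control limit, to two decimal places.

10.17

c̄ = (3 + 0 + 6 + 6 + 6 + 5 + 2 + 5 + 3 + 5) / 10 = 41 / 10 = 4.1000
UCL = c̄ + 3√c̄ = 4.1000 + 3 × √4.1000 = 4.1000 + 3 × 2.0248 = 10.1745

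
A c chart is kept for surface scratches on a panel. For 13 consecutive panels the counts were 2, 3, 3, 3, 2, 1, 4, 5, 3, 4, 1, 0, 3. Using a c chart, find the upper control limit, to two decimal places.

c̄ = (2 + 3 + 3 + 3 + 2 + 1 + 4 + 5 + 3 + 4 + 1 + 0 + 3) / 13 = 34 / 13 = 2.6154
UCL = c̄ + 3√c̄ = 2.6154 + 3 × √2.6154 = 2.6154 + 3 × 1.6172 = 7.4670

7.47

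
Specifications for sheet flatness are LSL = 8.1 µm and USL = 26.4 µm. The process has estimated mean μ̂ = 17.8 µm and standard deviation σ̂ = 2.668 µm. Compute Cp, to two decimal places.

1.14

Cp = (USL − LSL) / (6σ̂) = (26.4 − 8.1) / (6 × 2.668) = 18.3000 / 16.0080 = 1.1432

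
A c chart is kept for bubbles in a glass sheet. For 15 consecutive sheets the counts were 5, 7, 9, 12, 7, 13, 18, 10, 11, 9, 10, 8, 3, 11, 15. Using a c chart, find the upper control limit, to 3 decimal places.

c̄ = (5 + 7 + 9 + 12 + 7 + 13 + 18 + 10 + 11 + 9 + 10 + 8 + 3 + 11 + 15) / 15 = 148 / 15 = 9.8667
UCL = c̄ + 3√c̄ = 9.8667 + 3 × √9.8667 = 9.8667 + 3 × 3.1411 = 19.2900

19.290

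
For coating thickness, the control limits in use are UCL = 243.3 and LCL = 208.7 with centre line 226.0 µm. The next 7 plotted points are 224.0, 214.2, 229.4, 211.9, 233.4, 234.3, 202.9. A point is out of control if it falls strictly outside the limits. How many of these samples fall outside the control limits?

1

Compare each point to [208.7, 243.3]: sample 7 = 202.9 < LCL.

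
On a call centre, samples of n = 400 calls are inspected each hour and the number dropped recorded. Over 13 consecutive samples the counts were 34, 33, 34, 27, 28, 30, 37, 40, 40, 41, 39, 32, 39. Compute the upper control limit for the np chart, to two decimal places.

p̄ = Σdᵢ / (k·n) = 454 / (13 × 400) = 0.08731
UCL = np̄ + 3·√(np̄(1−p̄)) = 34.9231 + 3 × √(34.9231×0.91269) = 34.9231 + 3 × 5.6457 = 51.8602

51.86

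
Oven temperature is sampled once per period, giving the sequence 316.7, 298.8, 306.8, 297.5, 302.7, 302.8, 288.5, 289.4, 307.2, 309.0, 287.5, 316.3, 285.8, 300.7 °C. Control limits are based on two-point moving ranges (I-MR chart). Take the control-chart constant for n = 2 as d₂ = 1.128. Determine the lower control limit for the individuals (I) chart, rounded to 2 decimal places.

X̄ = (316.7 + 298.8 + 306.8 + 297.5 + 302.7 + 302.8 + 288.5 + 289.4 + 307.2 + 309.0 + 287.5 + 316.3 + 285.8 + 300.7) / 14 = 300.6929
Moving ranges: 17.9, 8.0, 9.3, 5.2, 0.1, 14.3, 0.9, 17.8, 1.8, 21.5, 28.8, 30.5, 14.9; M̄R̄ = 171.0000 / 13 = 13.1538
LCL = X̄ − 3·M̄R̄/d₂ = 300.6929 − 3 × 13.1538 / 1.128 = 265.7092

265.71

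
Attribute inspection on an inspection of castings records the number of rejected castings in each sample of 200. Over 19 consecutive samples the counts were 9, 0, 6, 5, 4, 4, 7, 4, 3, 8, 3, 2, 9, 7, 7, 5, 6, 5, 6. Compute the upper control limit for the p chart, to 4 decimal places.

p̄ = Σdᵢ / (k·n) = 100 / (19 × 200) = 0.02632
UCL = p̄ + 3·√(p̄(1−p̄)/n) = 0.02632 + 3 × √(0.02632×0.97368/200) = 0.02632 + 3 × 0.01132 = 0.06027

0.0603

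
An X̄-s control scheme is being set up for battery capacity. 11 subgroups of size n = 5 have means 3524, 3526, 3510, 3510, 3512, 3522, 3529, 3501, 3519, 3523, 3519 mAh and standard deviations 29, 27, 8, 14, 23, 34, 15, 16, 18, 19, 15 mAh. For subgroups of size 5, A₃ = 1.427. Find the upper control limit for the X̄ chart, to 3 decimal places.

3546.008

X̄̄ = (3524 + 3526 + 3510 + 3510 + 3512 + 3522 + 3529 + 3501 + 3519 + 3523 + 3519) / 11 = 3517.7273
s̄ = (29 + 27 + 8 + 14 + 23 + 34 + 15 + 16 + 18 + 19 + 15) / 11 = 19.8182
UCL = X̄̄ + A₃·s̄ = 3517.7273 + 1.427 × 19.8182 = 3546.0078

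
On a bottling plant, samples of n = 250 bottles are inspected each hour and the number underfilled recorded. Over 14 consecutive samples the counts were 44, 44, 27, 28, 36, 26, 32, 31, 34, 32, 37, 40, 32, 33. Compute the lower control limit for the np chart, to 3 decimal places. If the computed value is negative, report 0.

p̄ = Σdᵢ / (k·n) = 476 / (14 × 250) = 0.13600
LCL = np̄ − 3·√(np̄(1−p̄)) = 34.0000 − 3 × 5.4200 = 17.7401

17.740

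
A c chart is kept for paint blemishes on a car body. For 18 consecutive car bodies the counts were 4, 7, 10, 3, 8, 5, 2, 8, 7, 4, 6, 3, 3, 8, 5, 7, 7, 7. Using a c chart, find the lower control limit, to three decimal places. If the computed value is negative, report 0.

c̄ = (4 + 7 + 10 + 3 + 8 + 5 + 2 + 8 + 7 + 4 + 6 + 3 + 3 + 8 + 5 + 7 + 7 + 7) / 18 = 104 / 18 = 5.7778
LCL = c̄ − 3√c̄ = 5.7778 − 3 × 2.4037 = -1.4333 → 0 (cannot be negative)

0.000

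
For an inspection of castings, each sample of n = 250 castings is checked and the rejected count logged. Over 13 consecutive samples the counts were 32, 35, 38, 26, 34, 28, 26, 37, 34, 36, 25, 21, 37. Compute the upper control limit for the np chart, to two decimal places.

p̄ = Σdᵢ / (k·n) = 409 / (13 × 250) = 0.12585
UCL = np̄ + 3·√(np̄(1−p̄)) = 31.4615 + 3 × √(31.4615×0.87415) = 31.4615 + 3 × 5.2443 = 47.1943

47.19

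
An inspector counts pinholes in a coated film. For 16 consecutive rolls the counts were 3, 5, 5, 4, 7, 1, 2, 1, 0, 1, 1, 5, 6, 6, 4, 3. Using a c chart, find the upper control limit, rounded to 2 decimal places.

c̄ = (3 + 5 + 5 + 4 + 7 + 1 + 2 + 1 + 0 + 1 + 1 + 5 + 6 + 6 + 4 + 3) / 16 = 54 / 16 = 3.3750
UCL = c̄ + 3√c̄ = 3.3750 + 3 × √3.3750 = 3.3750 + 3 × 1.8371 = 8.8864

8.89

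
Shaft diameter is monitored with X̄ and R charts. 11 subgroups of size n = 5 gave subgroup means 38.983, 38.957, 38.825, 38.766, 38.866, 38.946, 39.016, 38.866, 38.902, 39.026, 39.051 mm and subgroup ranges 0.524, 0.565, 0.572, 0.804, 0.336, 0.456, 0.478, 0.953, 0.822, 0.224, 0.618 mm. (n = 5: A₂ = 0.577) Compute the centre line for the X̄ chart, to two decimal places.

X̄̄ = (38.983 + 38.957 + 38.825 + 38.766 + 38.866 + 38.946 + 39.016 + 38.866 + 38.902 + 39.026 + 39.051) / 11 = 428.2040 / 11 = 38.9276
CL = X̄̄ = 38.9276

38.93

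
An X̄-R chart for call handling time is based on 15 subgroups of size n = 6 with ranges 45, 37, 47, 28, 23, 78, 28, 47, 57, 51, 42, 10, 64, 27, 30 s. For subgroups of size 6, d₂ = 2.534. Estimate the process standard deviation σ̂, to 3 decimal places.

R̄ = (45 + 37 + 47 + 28 + 23 + 78 + 28 + 47 + 57 + 51 + 42 + 10 + 64 + 27 + 30) / 15 = 40.9333
σ̂ = R̄ / d₂ = 40.9333 / 2.534 = 16.1536

16.154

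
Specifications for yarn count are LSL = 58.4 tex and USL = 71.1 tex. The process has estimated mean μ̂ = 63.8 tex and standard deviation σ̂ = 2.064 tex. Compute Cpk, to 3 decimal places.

Cpu = (USL − μ̂) / (3σ̂) = (71.1 − 63.8) / (3 × 2.064) = 1.1789; Cpl = (μ̂ − LSL) / (3σ̂) = (63.8 − 58.4) / (3 × 2.064) = 0.8721; Cpk = min(Cpu, Cpl) = 0.8721

0.872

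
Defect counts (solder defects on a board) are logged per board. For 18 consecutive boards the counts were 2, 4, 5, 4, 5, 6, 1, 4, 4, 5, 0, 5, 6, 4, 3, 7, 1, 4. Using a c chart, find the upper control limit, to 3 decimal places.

9.805

c̄ = (2 + 4 + 5 + 4 + 5 + 6 + 1 + 4 + 4 + 5 + 0 + 5 + 6 + 4 + 3 + 7 + 1 + 4) / 18 = 70 / 18 = 3.8889
UCL = c̄ + 3√c̄ = 3.8889 + 3 × √3.8889 = 3.8889 + 3 × 1.9720 = 9.8050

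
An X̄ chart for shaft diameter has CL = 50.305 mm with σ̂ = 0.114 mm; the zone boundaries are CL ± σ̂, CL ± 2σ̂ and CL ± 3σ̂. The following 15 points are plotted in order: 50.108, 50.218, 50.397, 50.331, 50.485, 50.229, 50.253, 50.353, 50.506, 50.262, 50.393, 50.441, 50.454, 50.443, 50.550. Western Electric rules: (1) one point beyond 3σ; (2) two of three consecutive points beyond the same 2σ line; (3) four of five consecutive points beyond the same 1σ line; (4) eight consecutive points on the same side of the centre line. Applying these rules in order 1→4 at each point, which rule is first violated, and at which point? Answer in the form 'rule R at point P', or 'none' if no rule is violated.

Zone of each point (C = within 1σ̂, B = 1σ̂–2σ̂, A = 2σ̂–3σ̂, * = beyond 3σ̂; sign = side of CL): 1:-B, 2:-C, 3:+C, 4:+C, 5:+B, 6:-C, 7:-C, 8:+C, 9:+B, 10:-C, 11:+C, 12:+B, 13:+B, 14:+B, 15:+A
Rule 3 (four of five consecutive points beyond the same 1σ limit) is satisfied at point 15.

rule 3 at point 15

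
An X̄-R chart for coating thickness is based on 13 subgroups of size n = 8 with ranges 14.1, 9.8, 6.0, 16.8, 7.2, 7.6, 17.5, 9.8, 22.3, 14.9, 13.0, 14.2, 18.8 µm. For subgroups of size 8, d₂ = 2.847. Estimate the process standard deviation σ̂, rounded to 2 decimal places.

R̄ = (14.1 + 9.8 + 6.0 + 16.8 + 7.2 + 7.6 + 17.5 + 9.8 + 22.3 + 14.9 + 13.0 + 14.2 + 18.8) / 13 = 13.2308
σ̂ = R̄ / d₂ = 13.2308 / 2.847 = 4.6473

4.65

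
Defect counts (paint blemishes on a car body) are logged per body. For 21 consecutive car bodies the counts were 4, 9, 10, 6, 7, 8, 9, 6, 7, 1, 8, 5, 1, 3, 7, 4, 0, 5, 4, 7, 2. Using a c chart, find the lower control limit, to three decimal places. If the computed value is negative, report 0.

c̄ = (4 + 9 + 10 + 6 + 7 + 8 + 9 + 6 + 7 + 1 + 8 + 5 + 1 + 3 + 7 + 4 + 0 + 5 + 4 + 7 + 2) / 21 = 113 / 21 = 5.3810
LCL = c̄ − 3√c̄ = 5.3810 − 3 × 2.3197 = -1.5781 → 0 (cannot be negative)

0.000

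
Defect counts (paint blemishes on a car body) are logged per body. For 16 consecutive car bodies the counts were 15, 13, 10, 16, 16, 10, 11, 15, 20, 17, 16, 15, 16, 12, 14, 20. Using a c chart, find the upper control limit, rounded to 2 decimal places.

26.27

c̄ = (15 + 13 + 10 + 16 + 16 + 10 + 11 + 15 + 20 + 17 + 16 + 15 + 16 + 12 + 14 + 20) / 16 = 236 / 16 = 14.7500
UCL = c̄ + 3√c̄ = 14.7500 + 3 × √14.7500 = 14.7500 + 3 × 3.8406 = 26.2717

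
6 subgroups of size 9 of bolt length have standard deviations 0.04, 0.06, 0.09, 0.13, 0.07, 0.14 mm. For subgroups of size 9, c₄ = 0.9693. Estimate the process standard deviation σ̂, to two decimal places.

0.09

s̄ = (0.04 + 0.06 + 0.09 + 0.13 + 0.07 + 0.14) / 6 = 0.0883
σ̂ = s̄ / c₄ = 0.0883 / 0.9693 = 0.0911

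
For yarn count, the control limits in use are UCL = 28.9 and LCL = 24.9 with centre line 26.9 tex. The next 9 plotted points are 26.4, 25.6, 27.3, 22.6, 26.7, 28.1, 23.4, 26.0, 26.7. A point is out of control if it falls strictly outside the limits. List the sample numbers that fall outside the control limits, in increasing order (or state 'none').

4, 7

Compare each point to [24.9, 28.9]: sample 4 = 22.6 < LCL; sample 7 = 23.4 < LCL.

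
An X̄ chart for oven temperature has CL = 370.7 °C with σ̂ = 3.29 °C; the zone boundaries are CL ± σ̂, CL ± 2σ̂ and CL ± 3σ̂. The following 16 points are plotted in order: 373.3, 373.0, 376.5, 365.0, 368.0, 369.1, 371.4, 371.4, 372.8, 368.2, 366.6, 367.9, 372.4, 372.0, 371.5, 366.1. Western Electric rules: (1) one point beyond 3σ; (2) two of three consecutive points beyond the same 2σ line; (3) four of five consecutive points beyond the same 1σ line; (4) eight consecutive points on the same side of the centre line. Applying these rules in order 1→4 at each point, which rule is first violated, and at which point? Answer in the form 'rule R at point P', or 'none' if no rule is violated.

none

Zone of each point (C = within 1σ̂, B = 1σ̂–2σ̂, A = 2σ̂–3σ̂, * = beyond 3σ̂; sign = side of CL): 1:+C, 2:+C, 3:+B, 4:-B, 5:-C, 6:-C, 7:+C, 8:+C, 9:+C, 10:-C, 11:-B, 12:-C, 13:+C, 14:+C, 15:+C, 16:-B
No rule fires across all 16 points.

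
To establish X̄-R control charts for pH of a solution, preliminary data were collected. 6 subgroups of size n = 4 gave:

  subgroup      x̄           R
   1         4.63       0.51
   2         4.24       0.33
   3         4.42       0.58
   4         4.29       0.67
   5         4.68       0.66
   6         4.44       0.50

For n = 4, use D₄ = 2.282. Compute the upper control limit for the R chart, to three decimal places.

R̄ = (0.51 + 0.33 + 0.58 + 0.67 + 0.66 + 0.50) / 6 = 3.2500 / 6 = 0.5417
UCL_R = D₄·R̄ = 2.282 × 0.5417 = 1.2361

1.236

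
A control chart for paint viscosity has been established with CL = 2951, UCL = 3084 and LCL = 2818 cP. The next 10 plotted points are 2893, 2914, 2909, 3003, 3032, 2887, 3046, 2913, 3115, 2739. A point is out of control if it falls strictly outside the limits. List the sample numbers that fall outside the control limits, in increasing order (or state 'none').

9, 10

Compare each point to [2818, 3084]: sample 9 = 3115 > UCL; sample 10 = 2739 < LCL.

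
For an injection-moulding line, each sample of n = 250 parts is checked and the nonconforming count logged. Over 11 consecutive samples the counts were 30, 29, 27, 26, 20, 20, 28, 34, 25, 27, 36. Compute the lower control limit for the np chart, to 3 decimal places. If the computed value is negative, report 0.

p̄ = Σdᵢ / (k·n) = 302 / (11 × 250) = 0.10982
LCL = np̄ − 3·√(np̄(1−p̄)) = 27.4545 − 3 × 4.9436 = 12.6236

12.624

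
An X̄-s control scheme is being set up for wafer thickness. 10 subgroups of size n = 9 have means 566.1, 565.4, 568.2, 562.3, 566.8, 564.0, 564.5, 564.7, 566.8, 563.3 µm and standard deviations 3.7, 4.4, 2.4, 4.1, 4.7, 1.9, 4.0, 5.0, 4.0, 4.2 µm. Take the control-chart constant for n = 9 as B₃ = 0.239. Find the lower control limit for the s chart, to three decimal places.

s̄ = (3.7 + 4.4 + 2.4 + 4.1 + 4.7 + 1.9 + 4.0 + 5.0 + 4.0 + 4.2) / 10 = 3.8400
LCL_s = B₃·s̄ = 0.239 × 3.8400 = 0.9178

0.918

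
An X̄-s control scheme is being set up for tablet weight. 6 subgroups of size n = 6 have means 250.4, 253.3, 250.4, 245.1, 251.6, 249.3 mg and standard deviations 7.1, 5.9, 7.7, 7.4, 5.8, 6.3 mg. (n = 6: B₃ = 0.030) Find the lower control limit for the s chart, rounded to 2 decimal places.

s̄ = (7.1 + 5.9 + 7.7 + 7.4 + 5.8 + 6.3) / 6 = 6.7000
LCL_s = B₃·s̄ = 0.030 × 6.7000 = 0.2010

0.20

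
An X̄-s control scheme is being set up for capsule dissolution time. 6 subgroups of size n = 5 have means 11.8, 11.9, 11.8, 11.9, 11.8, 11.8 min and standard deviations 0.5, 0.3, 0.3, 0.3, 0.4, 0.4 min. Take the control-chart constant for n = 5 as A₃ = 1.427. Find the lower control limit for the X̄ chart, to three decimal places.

X̄̄ = (11.8 + 11.9 + 11.8 + 11.9 + 11.8 + 11.8) / 6 = 11.8333
s̄ = (0.5 + 0.3 + 0.3 + 0.3 + 0.4 + 0.4) / 6 = 0.3667
LCL = X̄̄ − A₃·s̄ = 11.8333 − 1.427 × 0.3667 = 11.3101

11.310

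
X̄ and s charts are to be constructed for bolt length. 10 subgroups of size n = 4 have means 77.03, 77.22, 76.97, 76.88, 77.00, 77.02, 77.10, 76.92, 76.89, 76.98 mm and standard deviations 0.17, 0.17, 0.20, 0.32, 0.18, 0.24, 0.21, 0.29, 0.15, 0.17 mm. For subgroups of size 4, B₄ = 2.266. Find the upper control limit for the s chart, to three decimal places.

0.476

s̄ = (0.17 + 0.17 + 0.20 + 0.32 + 0.18 + 0.24 + 0.21 + 0.29 + 0.15 + 0.17) / 10 = 0.2100
UCL_s = B₄·s̄ = 2.266 × 0.2100 = 0.4759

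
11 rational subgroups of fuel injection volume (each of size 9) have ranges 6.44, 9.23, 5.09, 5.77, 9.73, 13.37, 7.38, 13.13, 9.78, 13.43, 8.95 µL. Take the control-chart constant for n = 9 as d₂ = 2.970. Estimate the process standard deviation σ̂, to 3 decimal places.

3.131

R̄ = (6.44 + 9.23 + 5.09 + 5.77 + 9.73 + 13.37 + 7.38 + 13.13 + 9.78 + 13.43 + 8.95) / 11 = 9.3000
σ̂ = R̄ / d₂ = 9.3000 / 2.970 = 3.1313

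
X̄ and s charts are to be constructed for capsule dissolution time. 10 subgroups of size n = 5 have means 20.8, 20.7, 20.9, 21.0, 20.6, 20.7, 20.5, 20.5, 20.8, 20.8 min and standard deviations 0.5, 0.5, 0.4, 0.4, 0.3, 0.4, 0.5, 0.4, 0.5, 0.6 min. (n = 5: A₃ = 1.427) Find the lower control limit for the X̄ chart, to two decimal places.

X̄̄ = (20.8 + 20.7 + 20.9 + 21.0 + 20.6 + 20.7 + 20.5 + 20.5 + 20.8 + 20.8) / 10 = 20.7300
s̄ = (0.5 + 0.5 + 0.4 + 0.4 + 0.3 + 0.4 + 0.5 + 0.4 + 0.5 + 0.6) / 10 = 0.4500
LCL = X̄̄ − A₃·s̄ = 20.7300 − 1.427 × 0.4500 = 20.0878

20.09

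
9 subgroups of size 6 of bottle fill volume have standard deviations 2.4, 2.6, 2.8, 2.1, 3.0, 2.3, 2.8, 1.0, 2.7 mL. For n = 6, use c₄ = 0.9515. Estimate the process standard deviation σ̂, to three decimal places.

2.534

s̄ = (2.4 + 2.6 + 2.8 + 2.1 + 3.0 + 2.3 + 2.8 + 1.0 + 2.7) / 9 = 2.4111
σ̂ = s̄ / c₄ = 2.4111 / 0.9515 = 2.5340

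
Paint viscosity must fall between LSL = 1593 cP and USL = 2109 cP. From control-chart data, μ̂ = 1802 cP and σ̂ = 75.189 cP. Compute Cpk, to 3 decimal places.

Cpu = (USL − μ̂) / (3σ̂) = (2109 − 1802) / (3 × 75.189) = 1.3610; Cpl = (μ̂ − LSL) / (3σ̂) = (1802 − 1593) / (3 × 75.189) = 0.9266; Cpk = min(Cpu, Cpl) = 0.9266

0.927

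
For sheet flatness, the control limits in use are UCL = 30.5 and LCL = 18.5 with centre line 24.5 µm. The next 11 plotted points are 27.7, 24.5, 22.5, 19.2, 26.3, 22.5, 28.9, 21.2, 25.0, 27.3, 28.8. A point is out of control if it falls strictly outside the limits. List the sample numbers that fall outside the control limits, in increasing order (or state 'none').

none

All 11 points lie within [18.5, 30.5].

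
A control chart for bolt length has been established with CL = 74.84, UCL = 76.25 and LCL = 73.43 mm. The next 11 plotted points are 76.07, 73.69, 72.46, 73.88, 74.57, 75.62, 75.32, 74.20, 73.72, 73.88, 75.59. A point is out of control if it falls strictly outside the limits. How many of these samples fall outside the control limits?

Compare each point to [73.43, 76.25]: sample 3 = 72.46 < LCL.

1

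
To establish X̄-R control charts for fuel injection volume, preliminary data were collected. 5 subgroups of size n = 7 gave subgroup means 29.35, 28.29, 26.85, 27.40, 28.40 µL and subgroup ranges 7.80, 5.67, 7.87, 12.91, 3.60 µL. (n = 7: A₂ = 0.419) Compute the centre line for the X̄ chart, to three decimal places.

X̄̄ = (29.35 + 28.29 + 26.85 + 27.40 + 28.40) / 5 = 140.2900 / 5 = 28.0580
CL = X̄̄ = 28.0580

28.058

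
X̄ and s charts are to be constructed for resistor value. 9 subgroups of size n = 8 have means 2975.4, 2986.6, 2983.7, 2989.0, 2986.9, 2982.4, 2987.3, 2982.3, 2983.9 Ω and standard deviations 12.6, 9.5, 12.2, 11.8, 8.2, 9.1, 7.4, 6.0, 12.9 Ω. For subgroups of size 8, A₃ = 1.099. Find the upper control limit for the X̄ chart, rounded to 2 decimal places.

2995.12

X̄̄ = (2975.4 + 2986.6 + 2983.7 + 2989.0 + 2986.9 + 2982.4 + 2987.3 + 2982.3 + 2983.9) / 9 = 2984.1667
s̄ = (12.6 + 9.5 + 12.2 + 11.8 + 8.2 + 9.1 + 7.4 + 6.0 + 12.9) / 9 = 9.9667
UCL = X̄̄ + A₃·s̄ = 2984.1667 + 1.099 × 9.9667 = 2995.1200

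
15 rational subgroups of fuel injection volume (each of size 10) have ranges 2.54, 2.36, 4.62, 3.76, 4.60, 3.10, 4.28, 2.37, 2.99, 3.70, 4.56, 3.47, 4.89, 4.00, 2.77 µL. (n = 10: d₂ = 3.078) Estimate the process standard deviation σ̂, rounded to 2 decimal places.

1.17

R̄ = (2.54 + 2.36 + 4.62 + 3.76 + 4.60 + 3.10 + 4.28 + 2.37 + 2.99 + 3.70 + 4.56 + 3.47 + 4.89 + 4.00 + 2.77) / 15 = 3.6007
σ̂ = R̄ / d₂ = 3.6007 / 3.078 = 1.1698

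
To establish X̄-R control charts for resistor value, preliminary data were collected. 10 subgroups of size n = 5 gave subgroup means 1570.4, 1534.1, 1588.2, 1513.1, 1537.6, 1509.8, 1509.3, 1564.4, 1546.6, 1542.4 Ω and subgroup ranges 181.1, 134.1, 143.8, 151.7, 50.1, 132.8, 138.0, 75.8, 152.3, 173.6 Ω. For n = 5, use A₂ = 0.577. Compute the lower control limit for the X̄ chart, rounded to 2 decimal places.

X̄̄ = (1570.4 + 1534.1 + 1588.2 + 1513.1 + 1537.6 + 1509.8 + 1509.3 + 1564.4 + 1546.6 + 1542.4) / 10 = 15415.9000 / 10 = 1541.5900
R̄ = (181.1 + 134.1 + 143.8 + 151.7 + 50.1 + 132.8 + 138.0 + 75.8 + 152.3 + 173.6) / 10 = 1333.3000 / 10 = 133.3300
LCL = X̄̄ − A₂·R̄ = 1541.5900 − 0.577 × 133.3300 = 1464.6586

1464.66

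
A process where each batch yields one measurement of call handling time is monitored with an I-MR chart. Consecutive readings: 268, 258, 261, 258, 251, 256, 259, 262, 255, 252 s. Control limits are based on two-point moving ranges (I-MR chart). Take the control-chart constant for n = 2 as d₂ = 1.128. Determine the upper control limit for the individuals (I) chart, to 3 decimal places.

271.002

X̄ = (268 + 258 + 261 + 258 + 251 + 256 + 259 + 262 + 255 + 252) / 10 = 258.0000
Moving ranges: 10, 3, 3, 7, 5, 3, 3, 7, 3; M̄R̄ = 44.0000 / 9 = 4.8889
UCL = X̄ + 3·M̄R̄/d₂ = 258.0000 + 3 × 4.8889 / 1.128 = 271.0024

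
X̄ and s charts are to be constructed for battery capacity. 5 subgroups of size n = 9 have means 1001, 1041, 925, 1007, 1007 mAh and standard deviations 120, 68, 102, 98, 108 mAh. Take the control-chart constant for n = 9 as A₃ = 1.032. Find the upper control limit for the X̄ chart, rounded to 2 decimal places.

1098.57

X̄̄ = (1001 + 1041 + 925 + 1007 + 1007) / 5 = 996.2000
s̄ = (120 + 68 + 102 + 98 + 108) / 5 = 99.2000
UCL = X̄̄ + A₃·s̄ = 996.2000 + 1.032 × 99.2000 = 1098.5744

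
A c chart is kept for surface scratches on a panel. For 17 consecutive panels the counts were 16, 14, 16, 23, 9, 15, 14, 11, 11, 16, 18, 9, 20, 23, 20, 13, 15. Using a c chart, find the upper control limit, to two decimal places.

c̄ = (16 + 14 + 16 + 23 + 9 + 15 + 14 + 11 + 11 + 16 + 18 + 9 + 20 + 23 + 20 + 13 + 15) / 17 = 263 / 17 = 15.4706
UCL = c̄ + 3√c̄ = 15.4706 + 3 × √15.4706 = 15.4706 + 3 × 3.9333 = 27.2704

27.27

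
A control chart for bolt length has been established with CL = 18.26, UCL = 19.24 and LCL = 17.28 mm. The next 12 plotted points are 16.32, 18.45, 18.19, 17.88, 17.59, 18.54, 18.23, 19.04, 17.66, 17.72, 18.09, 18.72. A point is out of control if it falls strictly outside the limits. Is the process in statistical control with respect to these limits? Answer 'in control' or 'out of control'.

Compare each point to [17.28, 19.24]: sample 1 = 16.32 < LCL.

out of control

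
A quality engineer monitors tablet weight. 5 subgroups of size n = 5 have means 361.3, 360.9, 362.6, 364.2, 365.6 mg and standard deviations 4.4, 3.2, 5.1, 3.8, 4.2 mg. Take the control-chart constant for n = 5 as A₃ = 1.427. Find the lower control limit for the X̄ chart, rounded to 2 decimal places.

X̄̄ = (361.3 + 360.9 + 362.6 + 364.2 + 365.6) / 5 = 362.9200
s̄ = (4.4 + 3.2 + 5.1 + 3.8 + 4.2) / 5 = 4.1400
LCL = X̄̄ − A₃·s̄ = 362.9200 − 1.427 × 4.1400 = 357.0122

357.01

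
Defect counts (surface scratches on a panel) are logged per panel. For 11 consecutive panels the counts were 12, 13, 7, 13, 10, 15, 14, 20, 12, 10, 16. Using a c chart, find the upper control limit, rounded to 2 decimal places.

c̄ = (12 + 13 + 7 + 13 + 10 + 15 + 14 + 20 + 12 + 10 + 16) / 11 = 142 / 11 = 12.9091
UCL = c̄ + 3√c̄ = 12.9091 + 3 × √12.9091 = 12.9091 + 3 × 3.5929 = 23.6879

23.69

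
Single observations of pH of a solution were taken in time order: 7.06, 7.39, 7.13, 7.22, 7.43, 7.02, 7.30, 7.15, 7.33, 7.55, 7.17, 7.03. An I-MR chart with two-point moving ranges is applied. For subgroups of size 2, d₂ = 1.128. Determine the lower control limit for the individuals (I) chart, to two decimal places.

X̄ = (7.06 + 7.39 + 7.13 + 7.22 + 7.43 + 7.02 + 7.30 + 7.15 + 7.33 + 7.55 + 7.17 + 7.03) / 12 = 7.2317
Moving ranges: 0.33, 0.26, 0.09, 0.21, 0.41, 0.28, 0.15, 0.18, 0.22, 0.38, 0.14; M̄R̄ = 2.6500 / 11 = 0.2409
LCL = X̄ − 3·M̄R̄/d₂ = 7.2317 − 3 × 0.2409 / 1.128 = 6.5910

6.59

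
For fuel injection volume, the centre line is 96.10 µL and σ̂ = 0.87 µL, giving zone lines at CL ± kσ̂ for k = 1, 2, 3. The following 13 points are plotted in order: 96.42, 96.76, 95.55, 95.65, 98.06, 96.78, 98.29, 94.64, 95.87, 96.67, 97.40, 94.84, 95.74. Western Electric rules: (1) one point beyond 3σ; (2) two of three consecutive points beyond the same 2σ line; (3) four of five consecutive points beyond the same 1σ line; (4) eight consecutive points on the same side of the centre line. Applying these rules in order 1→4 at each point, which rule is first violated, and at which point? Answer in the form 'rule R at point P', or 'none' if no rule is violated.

rule 2 at point 7

Zone of each point (C = within 1σ̂, B = 1σ̂–2σ̂, A = 2σ̂–3σ̂, * = beyond 3σ̂; sign = side of CL): 1:+C, 2:+C, 3:-C, 4:-C, 5:+A, 6:+C, 7:+A, 8:-B, 9:-C, 10:+C, 11:+B, 12:-B, 13:-C
Rule 2 (two of three consecutive points beyond the same 2σ limit) is satisfied at point 7.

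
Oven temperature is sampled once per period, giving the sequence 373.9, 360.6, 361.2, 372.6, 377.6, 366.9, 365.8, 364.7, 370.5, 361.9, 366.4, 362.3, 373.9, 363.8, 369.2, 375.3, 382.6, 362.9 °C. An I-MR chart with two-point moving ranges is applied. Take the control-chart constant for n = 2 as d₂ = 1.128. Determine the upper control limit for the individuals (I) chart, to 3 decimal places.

388.225

X̄ = (373.9 + 360.6 + 361.2 + 372.6 + 377.6 + 366.9 + 365.8 + 364.7 + 370.5 + 361.9 + 366.4 + 362.3 + 373.9 + 363.8 + 369.2 + 375.3 + 382.6 + 362.9) / 18 = 368.4500
Moving ranges: 13.3, 0.6, 11.4, 5.0, 10.7, 1.1, 1.1, 5.8, 8.6, 4.5, 4.1, 11.6, 10.1, 5.4, 6.1, 7.3, 19.7; M̄R̄ = 126.4000 / 17 = 7.4353
UCL = X̄ + 3·M̄R̄/d₂ = 368.4500 + 3 × 7.4353 / 1.128 = 388.2247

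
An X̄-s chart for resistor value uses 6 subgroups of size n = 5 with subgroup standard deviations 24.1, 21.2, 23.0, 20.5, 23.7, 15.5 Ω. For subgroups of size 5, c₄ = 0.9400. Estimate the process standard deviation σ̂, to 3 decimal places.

s̄ = (24.1 + 21.2 + 23.0 + 20.5 + 23.7 + 15.5) / 6 = 21.3333
σ̂ = s̄ / c₄ = 21.3333 / 0.9400 = 22.6950

22.695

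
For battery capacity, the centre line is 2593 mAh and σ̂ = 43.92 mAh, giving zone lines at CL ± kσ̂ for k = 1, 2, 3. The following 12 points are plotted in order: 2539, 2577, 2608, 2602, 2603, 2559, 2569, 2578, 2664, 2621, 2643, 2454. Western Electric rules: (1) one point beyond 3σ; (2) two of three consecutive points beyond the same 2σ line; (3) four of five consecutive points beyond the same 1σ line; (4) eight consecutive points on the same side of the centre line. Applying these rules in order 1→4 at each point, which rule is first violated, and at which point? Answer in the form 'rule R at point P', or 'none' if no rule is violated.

Zone of each point (C = within 1σ̂, B = 1σ̂–2σ̂, A = 2σ̂–3σ̂, * = beyond 3σ̂; sign = side of CL): 1:-B, 2:-C, 3:+C, 4:+C, 5:+C, 6:-C, 7:-C, 8:-C, 9:+B, 10:+C, 11:+B, 12:-*
Rule 1 (one point beyond the 3σ limits) is satisfied at point 12.

rule 1 at point 12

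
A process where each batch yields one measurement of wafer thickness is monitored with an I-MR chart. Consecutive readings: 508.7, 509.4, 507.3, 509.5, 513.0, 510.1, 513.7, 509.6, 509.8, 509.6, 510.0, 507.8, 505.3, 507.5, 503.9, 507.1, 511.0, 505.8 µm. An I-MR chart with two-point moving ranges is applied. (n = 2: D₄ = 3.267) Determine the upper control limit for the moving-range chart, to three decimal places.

Moving ranges: 0.7, 2.1, 2.2, 3.5, 2.9, 3.6, 4.1, 0.2, 0.2, 0.4, 2.2, 2.5, 2.2, 3.6, 3.2, 3.9, 5.2; M̄R̄ = 42.7000 / 17 = 2.5118
UCL_MR = D₄·M̄R̄ = 3.267 × 2.5118 = 8.2059

8.206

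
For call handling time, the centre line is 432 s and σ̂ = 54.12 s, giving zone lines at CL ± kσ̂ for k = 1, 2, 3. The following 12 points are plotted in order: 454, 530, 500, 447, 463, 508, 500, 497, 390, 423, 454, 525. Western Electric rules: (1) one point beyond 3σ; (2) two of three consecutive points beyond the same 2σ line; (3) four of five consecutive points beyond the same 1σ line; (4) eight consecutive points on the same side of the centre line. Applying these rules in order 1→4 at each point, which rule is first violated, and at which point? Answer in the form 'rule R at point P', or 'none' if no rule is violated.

Zone of each point (C = within 1σ̂, B = 1σ̂–2σ̂, A = 2σ̂–3σ̂, * = beyond 3σ̂; sign = side of CL): 1:+C, 2:+B, 3:+B, 4:+C, 5:+C, 6:+B, 7:+B, 8:+B, 9:-C, 10:-C, 11:+C, 12:+B
Rule 4 (eight consecutive points on the same side of the centre line) is satisfied at point 8.

rule 4 at point 8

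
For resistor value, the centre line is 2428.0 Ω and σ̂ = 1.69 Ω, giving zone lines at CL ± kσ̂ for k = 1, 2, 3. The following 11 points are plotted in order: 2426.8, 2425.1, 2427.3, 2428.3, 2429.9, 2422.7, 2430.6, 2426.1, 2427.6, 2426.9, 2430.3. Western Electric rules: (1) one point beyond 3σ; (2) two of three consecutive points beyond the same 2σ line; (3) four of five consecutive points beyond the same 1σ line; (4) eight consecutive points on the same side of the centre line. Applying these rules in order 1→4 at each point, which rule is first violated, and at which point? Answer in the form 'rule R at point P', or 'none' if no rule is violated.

Zone of each point (C = within 1σ̂, B = 1σ̂–2σ̂, A = 2σ̂–3σ̂, * = beyond 3σ̂; sign = side of CL): 1:-C, 2:-B, 3:-C, 4:+C, 5:+B, 6:-*, 7:+B, 8:-B, 9:-C, 10:-C, 11:+B
Rule 1 (one point beyond the 3σ limits) is satisfied at point 6.

rule 1 at point 6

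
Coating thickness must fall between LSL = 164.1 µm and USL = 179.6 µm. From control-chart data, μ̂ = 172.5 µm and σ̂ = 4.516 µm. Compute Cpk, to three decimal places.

Cpu = (USL − μ̂) / (3σ̂) = (179.6 − 172.5) / (3 × 4.516) = 0.5241; Cpl = (μ̂ − LSL) / (3σ̂) = (172.5 − 164.1) / (3 × 4.516) = 0.6200; Cpk = min(Cpu, Cpl) = 0.5241

0.524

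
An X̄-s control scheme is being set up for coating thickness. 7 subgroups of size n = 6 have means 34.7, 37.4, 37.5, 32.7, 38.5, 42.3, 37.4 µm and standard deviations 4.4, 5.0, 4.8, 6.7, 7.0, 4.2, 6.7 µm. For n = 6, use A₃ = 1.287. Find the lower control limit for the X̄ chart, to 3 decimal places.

X̄̄ = (34.7 + 37.4 + 37.5 + 32.7 + 38.5 + 42.3 + 37.4) / 7 = 37.2143
s̄ = (4.4 + 5.0 + 4.8 + 6.7 + 7.0 + 4.2 + 6.7) / 7 = 5.5429
LCL = X̄̄ − A₃·s̄ = 37.2143 − 1.287 × 5.5429 = 30.0806

30.081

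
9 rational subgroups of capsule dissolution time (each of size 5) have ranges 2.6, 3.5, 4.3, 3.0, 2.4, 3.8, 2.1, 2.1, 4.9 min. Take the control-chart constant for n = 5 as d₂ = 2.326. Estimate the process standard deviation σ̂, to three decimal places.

1.371

R̄ = (2.6 + 3.5 + 4.3 + 3.0 + 2.4 + 3.8 + 2.1 + 2.1 + 4.9) / 9 = 3.1889
σ̂ = R̄ / d₂ = 3.1889 / 2.326 = 1.3710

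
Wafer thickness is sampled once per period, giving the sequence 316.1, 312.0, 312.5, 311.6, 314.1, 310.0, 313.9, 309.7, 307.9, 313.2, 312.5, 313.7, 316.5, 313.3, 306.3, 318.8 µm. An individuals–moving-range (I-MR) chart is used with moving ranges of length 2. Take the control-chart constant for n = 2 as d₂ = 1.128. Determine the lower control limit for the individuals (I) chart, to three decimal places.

302.933

X̄ = (316.1 + 312.0 + 312.5 + 311.6 + 314.1 + 310.0 + 313.9 + 309.7 + 307.9 + 313.2 + 312.5 + 313.7 + 316.5 + 313.3 + 306.3 + 318.8) / 16 = 312.6313
Moving ranges: 4.1, 0.5, 0.9, 2.5, 4.1, 3.9, 4.2, 1.8, 5.3, 0.7, 1.2, 2.8, 3.2, 7.0, 12.5; M̄R̄ = 54.7000 / 15 = 3.6467
LCL = X̄ − 3·M̄R̄/d₂ = 312.6313 − 3 × 3.6467 / 1.128 = 302.9327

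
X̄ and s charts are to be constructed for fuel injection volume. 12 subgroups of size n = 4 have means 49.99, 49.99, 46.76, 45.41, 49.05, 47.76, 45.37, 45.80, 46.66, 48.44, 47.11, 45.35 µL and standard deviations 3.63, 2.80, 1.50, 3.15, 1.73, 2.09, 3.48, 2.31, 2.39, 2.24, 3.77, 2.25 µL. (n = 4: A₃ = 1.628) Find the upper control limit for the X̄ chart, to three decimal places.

51.559

X̄̄ = (49.99 + 49.99 + 46.76 + 45.41 + 49.05 + 47.76 + 45.37 + 45.80 + 46.66 + 48.44 + 47.11 + 45.35) / 12 = 47.3075
s̄ = (3.63 + 2.80 + 1.50 + 3.15 + 1.73 + 2.09 + 3.48 + 2.31 + 2.39 + 2.24 + 3.77 + 2.25) / 12 = 2.6117
UCL = X̄̄ + A₃·s̄ = 47.3075 + 1.628 × 2.6117 = 51.5593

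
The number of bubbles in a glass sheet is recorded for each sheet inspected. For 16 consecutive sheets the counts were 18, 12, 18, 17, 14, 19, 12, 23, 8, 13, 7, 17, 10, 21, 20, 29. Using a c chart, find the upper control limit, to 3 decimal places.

28.172

c̄ = (18 + 12 + 18 + 17 + 14 + 19 + 12 + 23 + 8 + 13 + 7 + 17 + 10 + 21 + 20 + 29) / 16 = 258 / 16 = 16.1250
UCL = c̄ + 3√c̄ = 16.1250 + 3 × √16.1250 = 16.1250 + 3 × 4.0156 = 28.1718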